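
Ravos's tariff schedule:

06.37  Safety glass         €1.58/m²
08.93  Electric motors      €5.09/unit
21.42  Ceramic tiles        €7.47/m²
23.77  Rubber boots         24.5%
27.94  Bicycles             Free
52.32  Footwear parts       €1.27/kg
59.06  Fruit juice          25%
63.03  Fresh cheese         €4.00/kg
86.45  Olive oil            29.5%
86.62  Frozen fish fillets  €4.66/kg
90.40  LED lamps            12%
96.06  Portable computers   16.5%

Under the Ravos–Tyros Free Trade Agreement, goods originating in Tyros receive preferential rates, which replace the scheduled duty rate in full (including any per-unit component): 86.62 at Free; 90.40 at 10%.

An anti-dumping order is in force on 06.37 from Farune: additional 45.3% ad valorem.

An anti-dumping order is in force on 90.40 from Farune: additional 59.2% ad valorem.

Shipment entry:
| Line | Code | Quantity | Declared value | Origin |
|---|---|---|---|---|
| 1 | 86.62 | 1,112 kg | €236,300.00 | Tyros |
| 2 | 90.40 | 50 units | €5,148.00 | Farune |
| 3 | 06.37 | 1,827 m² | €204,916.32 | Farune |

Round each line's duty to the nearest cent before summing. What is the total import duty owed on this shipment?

€99,379.13

Line 1 (86.62, Tyros, 1,112 kg, €236,300.00):
Base rate for 86.62 is €4.66/kg.
Origin Tyros qualifies under the Ravos–Tyros agreement and 86.62 is covered: preferential rate Free applies instead.
Duty = €236,300.00 × 0% = €0.00.
Line 2 (90.40, Farune, 50 units, €5,148.00):
Base rate for 90.40 is 12%.
90.40 has an FTA preferential rate, but origin Farune is not Tyros; base rate stands.
Additional duty on 90.40 from Farune: +59.2%. Applied ad valorem rate: 12% + 59.2% = 71.2%.
Duty = €5,148.00 × 71.2% = €3,665.38.
Line 3 (06.37, Farune, 1,827 m², €204,916.32):
Base rate for 06.37 is €1.58/m².
Additional duty on 06.37 from Farune: +45.3% ad valorem. Applied ad valorem rate = 45.3%.
Duty = €204,916.32 × 45.3% + 1,827 × €1.58 = €95,713.75.
Total = €0.00 + €3,665.38 + €95,713.75 = €99,379.13.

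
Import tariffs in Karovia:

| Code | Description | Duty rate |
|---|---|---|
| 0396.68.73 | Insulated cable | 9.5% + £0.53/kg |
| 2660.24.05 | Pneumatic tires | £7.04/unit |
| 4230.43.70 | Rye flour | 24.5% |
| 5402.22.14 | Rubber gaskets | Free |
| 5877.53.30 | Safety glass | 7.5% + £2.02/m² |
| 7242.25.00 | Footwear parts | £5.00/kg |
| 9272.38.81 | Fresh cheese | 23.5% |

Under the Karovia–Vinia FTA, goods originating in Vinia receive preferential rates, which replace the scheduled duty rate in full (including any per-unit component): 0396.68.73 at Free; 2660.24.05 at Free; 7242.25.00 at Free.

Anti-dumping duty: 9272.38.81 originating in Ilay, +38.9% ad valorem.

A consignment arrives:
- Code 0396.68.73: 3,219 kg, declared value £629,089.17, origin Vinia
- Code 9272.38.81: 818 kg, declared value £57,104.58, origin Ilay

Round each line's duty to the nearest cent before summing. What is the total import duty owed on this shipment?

£35,633.26

Line 1 (0396.68.73, Vinia, 3,219 kg, £629,089.17):
Base rate for 0396.68.73 is 9.5% + £0.53/kg.
Origin Vinia qualifies under the Karovia–Vinia agreement and 0396.68.73 is covered: preferential rate Free applies instead.
Duty = £629,089.17 × 0% = £0.00.
Line 2 (9272.38.81, Ilay, 818 kg, £57,104.58):
Base rate for 9272.38.81 is 23.5%.
Additional duty on 9272.38.81 from Ilay: +38.9%. Applied ad valorem rate: 23.5% + 38.9% = 62.4%.
Duty = £57,104.58 × 62.4% = £35,633.26.
Total = £0.00 + £35,633.26 = £35,633.26.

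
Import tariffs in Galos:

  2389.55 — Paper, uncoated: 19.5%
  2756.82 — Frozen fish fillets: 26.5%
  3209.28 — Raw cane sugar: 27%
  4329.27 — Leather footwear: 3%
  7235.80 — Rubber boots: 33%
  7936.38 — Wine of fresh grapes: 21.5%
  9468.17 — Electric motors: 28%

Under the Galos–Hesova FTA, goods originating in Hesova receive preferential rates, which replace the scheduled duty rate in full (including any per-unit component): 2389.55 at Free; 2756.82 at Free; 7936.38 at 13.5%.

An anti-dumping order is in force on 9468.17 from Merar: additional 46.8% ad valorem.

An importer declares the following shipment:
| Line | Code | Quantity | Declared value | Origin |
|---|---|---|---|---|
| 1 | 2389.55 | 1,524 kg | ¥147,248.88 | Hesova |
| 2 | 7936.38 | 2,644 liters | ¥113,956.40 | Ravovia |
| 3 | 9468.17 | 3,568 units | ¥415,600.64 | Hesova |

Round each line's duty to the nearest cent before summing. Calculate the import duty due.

Line 1 (2389.55, Hesova, 1,524 kg, ¥147,248.88):
Base rate for 2389.55 is 19.5%.
Origin Hesova qualifies under the Galos–Hesova agreement and 2389.55 is covered: preferential rate Free applies instead.
Duty = ¥147,248.88 × 0% = ¥0.00.
Line 2 (7936.38, Ravovia, 2,644 liters, ¥113,956.40):
Base rate for 7936.38 is 21.5%.
7936.38 has an FTA preferential rate, but origin Ravovia is not Hesova; base rate stands.
Duty = ¥113,956.40 × 21.5% = ¥24,500.63.
Line 3 (9468.17, Hesova, 3,568 units, ¥415,600.64):
Base rate for 9468.17 is 28%.
Origin Hesova is the FTA partner but 9468.17 is not on the preference list; base rate stands.
The additional-duty order on 9468.17 targets Merar, not Hesova; it does not apply.
Duty = ¥415,600.64 × 28% = ¥116,368.18.
Total = ¥0.00 + ¥24,500.63 + ¥116,368.18 = ¥140,868.81.

¥140,868.81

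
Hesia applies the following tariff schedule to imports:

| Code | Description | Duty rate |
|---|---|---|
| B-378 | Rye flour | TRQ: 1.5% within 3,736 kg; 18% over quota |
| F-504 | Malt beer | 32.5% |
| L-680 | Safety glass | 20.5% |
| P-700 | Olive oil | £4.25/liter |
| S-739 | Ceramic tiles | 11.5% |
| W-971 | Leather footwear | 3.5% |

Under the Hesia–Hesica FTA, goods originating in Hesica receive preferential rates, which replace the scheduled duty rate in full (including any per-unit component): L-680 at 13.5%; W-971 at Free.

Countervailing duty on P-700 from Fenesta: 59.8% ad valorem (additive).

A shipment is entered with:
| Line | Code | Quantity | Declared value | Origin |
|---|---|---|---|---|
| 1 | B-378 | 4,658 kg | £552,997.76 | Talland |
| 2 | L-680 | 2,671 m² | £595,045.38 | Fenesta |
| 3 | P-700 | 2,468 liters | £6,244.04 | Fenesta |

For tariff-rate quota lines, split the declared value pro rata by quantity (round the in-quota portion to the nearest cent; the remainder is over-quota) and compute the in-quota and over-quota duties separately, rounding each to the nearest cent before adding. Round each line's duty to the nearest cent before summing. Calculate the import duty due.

Line 1 (B-378, Talland, 4,658 kg, £552,997.76):
Code B-378 is under a tariff-rate quota (threshold 3,736 kg). In-quota: 3,736 kg at 1.5%; over-quota: 922 kg at 18%.
Pro-rata value split: in-quota = £552,997.76 × 3,736/4,658 = £443,537.92; over-quota = £552,997.76 − £443,537.92 = £109,459.84.
In-quota duty = £443,537.92 × 1.5% = £6,653.07. Over-quota duty = £109,459.84 × 18% = £19,702.77.
Line duty = £6,653.07 + £19,702.77 = £26,355.84.
Line 2 (L-680, Fenesta, 2,671 m², £595,045.38):
Base rate for L-680 is 20.5%.
L-680 has an FTA preferential rate, but origin Fenesta is not Hesica; base rate stands.
Duty = £595,045.38 × 20.5% = £121,984.30.
Line 3 (P-700, Fenesta, 2,468 liters, £6,244.04):
Base rate for P-700 is £4.25/liter.
Additional duty on P-700 from Fenesta: +59.8% ad valorem. Applied ad valorem rate = 59.8%.
Duty = £6,244.04 × 59.8% + 2,468 × £4.25 = £14,222.94.
Total = £26,355.84 + £121,984.30 + £14,222.94 = £162,563.08.

£162,563.08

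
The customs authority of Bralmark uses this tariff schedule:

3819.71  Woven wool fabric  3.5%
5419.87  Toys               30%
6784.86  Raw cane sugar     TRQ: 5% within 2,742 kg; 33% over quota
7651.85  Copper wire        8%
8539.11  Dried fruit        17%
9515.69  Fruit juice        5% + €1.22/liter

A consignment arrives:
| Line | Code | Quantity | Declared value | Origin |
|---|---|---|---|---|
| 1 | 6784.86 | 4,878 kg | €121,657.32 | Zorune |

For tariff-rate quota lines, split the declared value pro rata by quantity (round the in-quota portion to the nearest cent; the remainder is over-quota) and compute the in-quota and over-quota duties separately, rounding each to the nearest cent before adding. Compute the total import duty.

Line 1 (6784.86, Zorune, 4,878 kg, €121,657.32):
Code 6784.86 is under a tariff-rate quota (threshold 2,742 kg). In-quota: 2,742 kg at 5%; over-quota: 2,136 kg at 33%.
Pro-rata value split: in-quota = €121,657.32 × 2,742/4,878 = €68,385.48; over-quota = €121,657.32 − €68,385.48 = €53,271.84.
In-quota duty = €68,385.48 × 5% = €3,419.27. Over-quota duty = €53,271.84 × 33% = €17,579.71.
Line duty = €3,419.27 + €17,579.71 = €20,998.98.

€20,998.98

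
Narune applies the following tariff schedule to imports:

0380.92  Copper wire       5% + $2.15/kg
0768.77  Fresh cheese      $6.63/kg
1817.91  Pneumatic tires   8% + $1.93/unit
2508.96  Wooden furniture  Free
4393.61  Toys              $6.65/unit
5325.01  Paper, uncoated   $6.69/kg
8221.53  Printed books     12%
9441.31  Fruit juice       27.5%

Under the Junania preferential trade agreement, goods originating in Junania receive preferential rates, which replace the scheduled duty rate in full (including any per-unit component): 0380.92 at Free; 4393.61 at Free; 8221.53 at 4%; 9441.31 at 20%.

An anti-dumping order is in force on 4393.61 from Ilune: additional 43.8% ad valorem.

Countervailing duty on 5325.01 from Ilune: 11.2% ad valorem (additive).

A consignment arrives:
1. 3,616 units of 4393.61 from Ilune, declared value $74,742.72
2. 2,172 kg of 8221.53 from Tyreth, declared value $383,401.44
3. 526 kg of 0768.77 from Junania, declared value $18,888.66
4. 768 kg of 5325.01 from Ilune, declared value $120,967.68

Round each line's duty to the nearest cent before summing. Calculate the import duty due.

$124,965.56

Line 1 (4393.61, Ilune, 3,616 units, $74,742.72):
Base rate for 4393.61 is $6.65/unit.
4393.61 has an FTA preferential rate, but origin Ilune is not Junania; base rate stands.
Additional duty on 4393.61 from Ilune: +43.8% ad valorem. Applied ad valorem rate = 43.8%.
Duty = $74,742.72 × 43.8% + 3,616 × $6.65 = $56,783.71.
Line 2 (8221.53, Tyreth, 2,172 kg, $383,401.44):
Base rate for 8221.53 is 12%.
8221.53 has an FTA preferential rate, but origin Tyreth is not Junania; base rate stands.
Duty = $383,401.44 × 12% = $46,008.17.
Line 3 (0768.77, Junania, 526 kg, $18,888.66):
Base rate for 0768.77 is $6.63/kg.
Origin Junania is the FTA partner but 0768.77 is not on the preference list; base rate stands.
Duty = 526 × $6.63 = $3,487.38.
Line 4 (5325.01, Ilune, 768 kg, $120,967.68):
Base rate for 5325.01 is $6.69/kg.
Additional duty on 5325.01 from Ilune: +11.2% ad valorem. Applied ad valorem rate = 11.2%.
Duty = $120,967.68 × 11.2% + 768 × $6.69 = $18,686.30.
Total = $56,783.71 + $46,008.17 + $3,487.38 + $18,686.30 = $124,965.56.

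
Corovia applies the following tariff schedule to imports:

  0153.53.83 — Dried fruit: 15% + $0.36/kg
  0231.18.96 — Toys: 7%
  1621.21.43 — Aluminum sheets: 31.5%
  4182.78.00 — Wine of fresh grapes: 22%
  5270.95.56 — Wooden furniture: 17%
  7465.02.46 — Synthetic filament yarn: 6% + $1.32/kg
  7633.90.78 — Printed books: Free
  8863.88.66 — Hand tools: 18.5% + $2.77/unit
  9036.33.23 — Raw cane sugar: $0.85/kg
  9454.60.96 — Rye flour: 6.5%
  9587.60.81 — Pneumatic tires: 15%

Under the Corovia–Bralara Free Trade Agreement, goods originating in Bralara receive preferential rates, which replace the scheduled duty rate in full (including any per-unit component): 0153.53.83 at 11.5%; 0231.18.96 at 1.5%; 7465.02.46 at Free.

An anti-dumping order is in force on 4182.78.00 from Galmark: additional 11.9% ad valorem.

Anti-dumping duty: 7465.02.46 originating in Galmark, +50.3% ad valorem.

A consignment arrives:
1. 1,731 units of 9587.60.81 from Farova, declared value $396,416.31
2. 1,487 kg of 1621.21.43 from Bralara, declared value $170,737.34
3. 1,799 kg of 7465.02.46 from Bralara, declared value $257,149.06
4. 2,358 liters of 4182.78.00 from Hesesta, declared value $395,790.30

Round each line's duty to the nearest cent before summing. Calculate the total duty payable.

Line 1 (9587.60.81, Farova, 1,731 units, $396,416.31):
Base rate for 9587.60.81 is 15%.
Duty = $396,416.31 × 15% = $59,462.45.
Line 2 (1621.21.43, Bralara, 1,487 kg, $170,737.34):
Base rate for 1621.21.43 is 31.5%.
Origin Bralara is the FTA partner but 1621.21.43 is not on the preference list; base rate stands.
Duty = $170,737.34 × 31.5% = $53,782.26.
Line 3 (7465.02.46, Bralara, 1,799 kg, $257,149.06):
Base rate for 7465.02.46 is 6% + $1.32/kg.
Origin Bralara qualifies under the Corovia–Bralara agreement and 7465.02.46 is covered: preferential rate Free applies instead.
The additional-duty order on 7465.02.46 targets Galmark, not Bralara; it does not apply.
Duty = $257,149.06 × 0% = $0.00.
Line 4 (4182.78.00, Hesesta, 2,358 liters, $395,790.30):
Base rate for 4182.78.00 is 22%.
The additional-duty order on 4182.78.00 targets Galmark, not Hesesta; it does not apply.
Duty = $395,790.30 × 22% = $87,073.87.
Total = $59,462.45 + $53,782.26 + $0.00 + $87,073.87 = $200,318.58.

$200,318.58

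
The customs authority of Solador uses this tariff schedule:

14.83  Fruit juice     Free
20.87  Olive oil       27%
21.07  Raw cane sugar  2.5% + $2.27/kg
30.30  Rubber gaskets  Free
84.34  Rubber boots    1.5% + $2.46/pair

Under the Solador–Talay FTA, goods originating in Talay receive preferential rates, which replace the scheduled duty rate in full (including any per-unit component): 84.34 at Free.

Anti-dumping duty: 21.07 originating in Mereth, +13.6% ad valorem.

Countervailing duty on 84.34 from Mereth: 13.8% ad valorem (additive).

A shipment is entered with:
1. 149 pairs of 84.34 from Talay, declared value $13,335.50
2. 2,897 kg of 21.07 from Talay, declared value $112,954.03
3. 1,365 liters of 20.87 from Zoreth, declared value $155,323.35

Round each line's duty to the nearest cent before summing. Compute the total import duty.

$51,337.34

Line 1 (84.34, Talay, 149 pairs, $13,335.50):
Base rate for 84.34 is 1.5% + $2.46/pair.
Origin Talay qualifies under the Solador–Talay agreement and 84.34 is covered: preferential rate Free applies instead.
The additional-duty order on 84.34 targets Mereth, not Talay; it does not apply.
Duty = $13,335.50 × 0% = $0.00.
Line 2 (21.07, Talay, 2,897 kg, $112,954.03):
Base rate for 21.07 is 2.5% + $2.27/kg.
Origin Talay is the FTA partner but 21.07 is not on the preference list; base rate stands.
The additional-duty order on 21.07 targets Mereth, not Talay; it does not apply.
Duty = $112,954.03 × 2.5% + 2,897 × $2.27 = $9,400.04.
Line 3 (20.87, Zoreth, 1,365 liters, $155,323.35):
Base rate for 20.87 is 27%.
Duty = $155,323.35 × 27% = $41,937.30.
Total = $0.00 + $9,400.04 + $41,937.30 = $51,337.34.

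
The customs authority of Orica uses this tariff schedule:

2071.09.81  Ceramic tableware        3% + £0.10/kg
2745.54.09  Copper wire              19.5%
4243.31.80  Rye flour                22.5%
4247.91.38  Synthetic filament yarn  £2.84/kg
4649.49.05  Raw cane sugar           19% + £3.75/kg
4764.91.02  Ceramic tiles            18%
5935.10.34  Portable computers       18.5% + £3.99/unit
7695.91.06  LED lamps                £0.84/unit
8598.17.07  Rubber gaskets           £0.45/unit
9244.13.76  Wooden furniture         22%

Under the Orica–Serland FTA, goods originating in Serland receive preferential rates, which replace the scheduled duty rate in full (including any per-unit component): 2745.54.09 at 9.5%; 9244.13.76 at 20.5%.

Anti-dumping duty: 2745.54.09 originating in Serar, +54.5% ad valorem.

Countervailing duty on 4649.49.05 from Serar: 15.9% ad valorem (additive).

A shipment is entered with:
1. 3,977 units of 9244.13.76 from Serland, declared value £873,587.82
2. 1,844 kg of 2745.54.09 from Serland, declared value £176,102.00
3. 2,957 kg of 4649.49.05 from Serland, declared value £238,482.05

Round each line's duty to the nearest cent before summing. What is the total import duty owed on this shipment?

£252,215.53

Line 1 (9244.13.76, Serland, 3,977 units, £873,587.82):
Base rate for 9244.13.76 is 22%.
Origin Serland qualifies under the Orica–Serland agreement and 9244.13.76 is covered: preferential rate 20.5% applies instead.
Duty = £873,587.82 × 20.5% = £179,085.50.
Line 2 (2745.54.09, Serland, 1,844 kg, £176,102.00):
Base rate for 2745.54.09 is 19.5%.
Origin Serland qualifies under the Orica–Serland agreement and 2745.54.09 is covered: preferential rate 9.5% applies instead.
The additional-duty order on 2745.54.09 targets Serar, not Serland; it does not apply.
Duty = £176,102.00 × 9.5% = £16,729.69.
Line 3 (4649.49.05, Serland, 2,957 kg, £238,482.05):
Base rate for 4649.49.05 is 19% + £3.75/kg.
Origin Serland is the FTA partner but 4649.49.05 is not on the preference list; base rate stands.
The additional-duty order on 4649.49.05 targets Serar, not Serland; it does not apply.
Duty = £238,482.05 × 19% + 2,957 × £3.75 = £56,400.34.
Total = £179,085.50 + £16,729.69 + £56,400.34 = £252,215.53.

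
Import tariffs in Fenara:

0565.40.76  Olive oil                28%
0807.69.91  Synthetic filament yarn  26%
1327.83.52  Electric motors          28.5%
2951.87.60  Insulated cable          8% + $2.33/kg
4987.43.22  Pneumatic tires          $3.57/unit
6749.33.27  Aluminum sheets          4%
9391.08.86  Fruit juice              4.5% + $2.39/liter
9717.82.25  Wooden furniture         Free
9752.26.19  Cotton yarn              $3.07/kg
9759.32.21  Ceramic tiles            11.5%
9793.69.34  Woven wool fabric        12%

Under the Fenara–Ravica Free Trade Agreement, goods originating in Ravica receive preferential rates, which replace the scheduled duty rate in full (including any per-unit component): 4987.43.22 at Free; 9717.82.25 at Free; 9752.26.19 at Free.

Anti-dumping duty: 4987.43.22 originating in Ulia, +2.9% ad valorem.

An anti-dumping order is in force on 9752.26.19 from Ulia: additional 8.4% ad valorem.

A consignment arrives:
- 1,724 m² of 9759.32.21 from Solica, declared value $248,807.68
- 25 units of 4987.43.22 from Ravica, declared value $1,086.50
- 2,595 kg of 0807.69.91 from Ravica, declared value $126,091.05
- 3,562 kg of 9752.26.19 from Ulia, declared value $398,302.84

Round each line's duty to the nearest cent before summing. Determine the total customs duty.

Line 1 (9759.32.21, Solica, 1,724 m², $248,807.68):
Base rate for 9759.32.21 is 11.5%.
Duty = $248,807.68 × 11.5% = $28,612.88.
Line 2 (4987.43.22, Ravica, 25 units, $1,086.50):
Base rate for 4987.43.22 is $3.57/unit.
Origin Ravica qualifies under the Fenara–Ravica agreement and 4987.43.22 is covered: preferential rate Free applies instead.
The additional-duty order on 4987.43.22 targets Ulia, not Ravica; it does not apply.
Duty = $1,086.50 × 0% = $0.00.
Line 3 (0807.69.91, Ravica, 2,595 kg, $126,091.05):
Base rate for 0807.69.91 is 26%.
Origin Ravica is the FTA partner but 0807.69.91 is not on the preference list; base rate stands.
Duty = $126,091.05 × 26% = $32,783.67.
Line 4 (9752.26.19, Ulia, 3,562 kg, $398,302.84):
Base rate for 9752.26.19 is $3.07/kg.
9752.26.19 has an FTA preferential rate, but origin Ulia is not Ravica; base rate stands.
Additional duty on 9752.26.19 from Ulia: +8.4% ad valorem. Applied ad valorem rate = 8.4%.
Duty = $398,302.84 × 8.4% + 3,562 × $3.07 = $44,392.78.
Total = $28,612.88 + $0.00 + $32,783.67 + $44,392.78 = $105,789.33.

$105,789.33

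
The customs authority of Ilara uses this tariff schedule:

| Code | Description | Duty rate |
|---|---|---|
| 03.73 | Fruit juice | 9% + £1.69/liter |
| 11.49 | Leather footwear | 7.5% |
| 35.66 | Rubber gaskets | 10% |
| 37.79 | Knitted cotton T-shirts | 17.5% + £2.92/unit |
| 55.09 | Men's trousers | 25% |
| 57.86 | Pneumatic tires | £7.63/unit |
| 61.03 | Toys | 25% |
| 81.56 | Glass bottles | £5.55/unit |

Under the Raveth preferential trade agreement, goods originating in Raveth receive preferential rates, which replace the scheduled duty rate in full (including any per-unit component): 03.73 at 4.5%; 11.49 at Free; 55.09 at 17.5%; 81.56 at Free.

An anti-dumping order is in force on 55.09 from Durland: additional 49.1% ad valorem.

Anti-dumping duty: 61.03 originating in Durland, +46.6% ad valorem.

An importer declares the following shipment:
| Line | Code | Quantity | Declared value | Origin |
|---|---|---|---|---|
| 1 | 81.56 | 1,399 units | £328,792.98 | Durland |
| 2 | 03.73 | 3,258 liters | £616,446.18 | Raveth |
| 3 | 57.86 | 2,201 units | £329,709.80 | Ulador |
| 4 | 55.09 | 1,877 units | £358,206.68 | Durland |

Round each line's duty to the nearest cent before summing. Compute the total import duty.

Line 1 (81.56, Durland, 1,399 units, £328,792.98):
Base rate for 81.56 is £5.55/unit.
81.56 has an FTA preferential rate, but origin Durland is not Raveth; base rate stands.
Duty = 1,399 × £5.55 = £7,764.45.
Line 2 (03.73, Raveth, 3,258 liters, £616,446.18):
Base rate for 03.73 is 9% + £1.69/liter.
Origin Raveth qualifies under the Ilara–Raveth agreement and 03.73 is covered: preferential rate 4.5% applies instead.
Duty = £616,446.18 × 4.5% = £27,740.08.
Line 3 (57.86, Ulador, 2,201 units, £329,709.80):
Base rate for 57.86 is £7.63/unit.
Duty = 2,201 × £7.63 = £16,793.63.
Line 4 (55.09, Durland, 1,877 units, £358,206.68):
Base rate for 55.09 is 25%.
55.09 has an FTA preferential rate, but origin Durland is not Raveth; base rate stands.
Additional duty on 55.09 from Durland: +49.1%. Applied ad valorem rate: 25% + 49.1% = 74.1%.
Duty = £358,206.68 × 74.1% = £265,431.15.
Total = £7,764.45 + £27,740.08 + £16,793.63 + £265,431.15 = £317,729.31.

£317,729.31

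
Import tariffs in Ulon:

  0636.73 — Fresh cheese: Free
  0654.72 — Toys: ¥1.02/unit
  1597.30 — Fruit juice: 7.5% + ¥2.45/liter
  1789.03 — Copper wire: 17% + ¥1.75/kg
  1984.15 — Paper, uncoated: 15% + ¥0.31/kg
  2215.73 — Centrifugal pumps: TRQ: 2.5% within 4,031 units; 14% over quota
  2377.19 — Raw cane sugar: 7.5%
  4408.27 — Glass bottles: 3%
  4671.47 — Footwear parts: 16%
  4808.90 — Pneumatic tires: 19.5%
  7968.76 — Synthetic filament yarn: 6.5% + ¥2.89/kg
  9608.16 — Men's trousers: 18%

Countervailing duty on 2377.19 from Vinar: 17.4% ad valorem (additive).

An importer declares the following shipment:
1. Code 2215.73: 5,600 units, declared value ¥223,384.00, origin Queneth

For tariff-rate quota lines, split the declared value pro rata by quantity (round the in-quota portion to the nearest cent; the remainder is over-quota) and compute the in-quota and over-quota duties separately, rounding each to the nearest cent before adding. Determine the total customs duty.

Line 1 (2215.73, Queneth, 5,600 units, ¥223,384.00):
Code 2215.73 is under a tariff-rate quota (threshold 4,031 units). In-quota: 4,031 units at 2.5%; over-quota: 1,569 units at 14%.
Pro-rata value split: in-quota = ¥223,384.00 × 4,031/5,600 = ¥160,796.59; over-quota = ¥223,384.00 − ¥160,796.59 = ¥62,587.41.
In-quota duty = ¥160,796.59 × 2.5% = ¥4,019.91. Over-quota duty = ¥62,587.41 × 14% = ¥8,762.24.
Line duty = ¥4,019.91 + ¥8,762.24 = ¥12,782.15.

¥12,782.15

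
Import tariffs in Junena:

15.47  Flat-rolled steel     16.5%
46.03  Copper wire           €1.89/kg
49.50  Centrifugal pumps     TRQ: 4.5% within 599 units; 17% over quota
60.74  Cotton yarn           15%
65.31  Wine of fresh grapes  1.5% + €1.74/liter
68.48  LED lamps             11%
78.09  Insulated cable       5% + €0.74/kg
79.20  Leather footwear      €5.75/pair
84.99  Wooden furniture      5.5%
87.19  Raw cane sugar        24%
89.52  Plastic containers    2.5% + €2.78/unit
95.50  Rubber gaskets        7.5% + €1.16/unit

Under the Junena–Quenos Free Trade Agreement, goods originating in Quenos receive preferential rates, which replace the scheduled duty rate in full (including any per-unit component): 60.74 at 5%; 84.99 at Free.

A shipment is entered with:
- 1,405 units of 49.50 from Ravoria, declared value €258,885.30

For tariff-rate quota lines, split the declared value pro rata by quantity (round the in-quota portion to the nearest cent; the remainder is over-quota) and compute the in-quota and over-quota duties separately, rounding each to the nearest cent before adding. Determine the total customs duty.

Line 1 (49.50, Ravoria, 1,405 units, €258,885.30):
Code 49.50 is under a tariff-rate quota (threshold 599 units). In-quota: 599 units at 4.5%; over-quota: 806 units at 17%.
Pro-rata value split: in-quota = €258,885.30 × 599/1,405 = €110,371.74; over-quota = €258,885.30 − €110,371.74 = €148,513.56.
In-quota duty = €110,371.74 × 4.5% = €4,966.73. Over-quota duty = €148,513.56 × 17% = €25,247.31.
Line duty = €4,966.73 + €25,247.31 = €30,214.04.

€30,214.04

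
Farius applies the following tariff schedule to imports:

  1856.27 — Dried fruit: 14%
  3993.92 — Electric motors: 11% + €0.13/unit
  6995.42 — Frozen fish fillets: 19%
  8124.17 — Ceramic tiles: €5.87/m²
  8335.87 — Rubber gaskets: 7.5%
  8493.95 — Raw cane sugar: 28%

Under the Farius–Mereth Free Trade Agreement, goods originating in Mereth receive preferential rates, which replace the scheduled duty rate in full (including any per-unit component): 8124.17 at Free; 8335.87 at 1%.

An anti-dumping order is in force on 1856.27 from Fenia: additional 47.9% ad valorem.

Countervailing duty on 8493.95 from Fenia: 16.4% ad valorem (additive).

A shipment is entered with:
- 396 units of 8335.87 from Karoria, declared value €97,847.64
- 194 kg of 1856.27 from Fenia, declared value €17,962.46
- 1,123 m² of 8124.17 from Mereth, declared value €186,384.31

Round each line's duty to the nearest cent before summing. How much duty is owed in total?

Line 1 (8335.87, Karoria, 396 units, €97,847.64):
Base rate for 8335.87 is 7.5%.
8335.87 has an FTA preferential rate, but origin Karoria is not Mereth; base rate stands.
Duty = €97,847.64 × 7.5% = €7,338.57.
Line 2 (1856.27, Fenia, 194 kg, €17,962.46):
Base rate for 1856.27 is 14%.
Additional duty on 1856.27 from Fenia: +47.9%. Applied ad valorem rate: 14% + 47.9% = 61.9%.
Duty = €17,962.46 × 61.9% = €11,118.76.
Line 3 (8124.17, Mereth, 1,123 m², €186,384.31):
Base rate for 8124.17 is €5.87/m².
Origin Mereth qualifies under the Farius–Mereth agreement and 8124.17 is covered: preferential rate Free applies instead.
Duty = €186,384.31 × 0% = €0.00.
Total = €7,338.57 + €11,118.76 + €0.00 = €18,457.33.

€18,457.33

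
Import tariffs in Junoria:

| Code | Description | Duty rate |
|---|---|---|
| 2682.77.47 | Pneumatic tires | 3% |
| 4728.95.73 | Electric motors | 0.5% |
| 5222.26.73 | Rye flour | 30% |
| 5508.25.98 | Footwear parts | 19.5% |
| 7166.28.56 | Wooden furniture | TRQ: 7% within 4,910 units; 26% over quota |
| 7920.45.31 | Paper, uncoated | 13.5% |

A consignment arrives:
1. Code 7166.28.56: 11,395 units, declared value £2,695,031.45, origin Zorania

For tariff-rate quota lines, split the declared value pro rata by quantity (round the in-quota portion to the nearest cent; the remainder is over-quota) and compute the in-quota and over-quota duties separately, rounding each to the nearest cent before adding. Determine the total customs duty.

£480,068.00

Line 1 (7166.28.56, Zorania, 11,395 units, £2,695,031.45):
Code 7166.28.56 is under a tariff-rate quota (threshold 4,910 units). In-quota: 4,910 units at 7%; over-quota: 6,485 units at 26%.
Pro-rata value split: in-quota = £2,695,031.45 × 4,910/11,395 = £1,161,264.10; over-quota = £2,695,031.45 − £1,161,264.10 = £1,533,767.35.
In-quota duty = £1,161,264.10 × 7% = £81,288.49. Over-quota duty = £1,533,767.35 × 26% = £398,779.51.
Line duty = £81,288.49 + £398,779.51 = £480,068.00.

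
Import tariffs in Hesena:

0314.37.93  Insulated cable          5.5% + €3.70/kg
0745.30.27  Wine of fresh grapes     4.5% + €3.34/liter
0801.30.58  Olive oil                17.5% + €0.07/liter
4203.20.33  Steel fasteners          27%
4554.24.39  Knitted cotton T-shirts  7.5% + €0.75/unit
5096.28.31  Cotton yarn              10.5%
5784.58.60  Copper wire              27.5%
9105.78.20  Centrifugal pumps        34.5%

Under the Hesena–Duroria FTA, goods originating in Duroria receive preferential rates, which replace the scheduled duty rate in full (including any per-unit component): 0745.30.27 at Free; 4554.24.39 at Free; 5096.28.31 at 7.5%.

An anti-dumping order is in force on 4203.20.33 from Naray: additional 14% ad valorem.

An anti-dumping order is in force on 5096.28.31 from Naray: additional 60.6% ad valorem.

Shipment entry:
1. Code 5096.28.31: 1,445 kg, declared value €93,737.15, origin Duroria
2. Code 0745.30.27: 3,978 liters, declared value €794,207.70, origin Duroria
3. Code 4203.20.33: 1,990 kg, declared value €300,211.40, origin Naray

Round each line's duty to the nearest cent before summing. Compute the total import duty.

Line 1 (5096.28.31, Duroria, 1,445 kg, €93,737.15):
Base rate for 5096.28.31 is 10.5%.
Origin Duroria qualifies under the Hesena–Duroria agreement and 5096.28.31 is covered: preferential rate 7.5% applies instead.
The additional-duty order on 5096.28.31 targets Naray, not Duroria; it does not apply.
Duty = €93,737.15 × 7.5% = €7,030.29.
Line 2 (0745.30.27, Duroria, 3,978 liters, €794,207.70):
Base rate for 0745.30.27 is 4.5% + €3.34/liter.
Origin Duroria qualifies under the Hesena–Duroria agreement and 0745.30.27 is covered: preferential rate Free applies instead.
Duty = €794,207.70 × 0% = €0.00.
Line 3 (4203.20.33, Naray, 1,990 kg, €300,211.40):
Base rate for 4203.20.33 is 27%.
Additional duty on 4203.20.33 from Naray: +14%. Applied ad valorem rate: 27% + 14% = 41%.
Duty = €300,211.40 × 41% = €123,086.67.
Total = €7,030.29 + €0.00 + €123,086.67 = €130,116.96.

€130,116.96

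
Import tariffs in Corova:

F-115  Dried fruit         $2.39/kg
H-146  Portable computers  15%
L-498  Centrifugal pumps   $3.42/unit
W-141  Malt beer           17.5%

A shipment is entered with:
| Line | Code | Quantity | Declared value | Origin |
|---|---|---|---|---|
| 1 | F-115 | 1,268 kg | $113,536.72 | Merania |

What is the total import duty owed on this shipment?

Line 1 (F-115, Merania, 1,268 kg, $113,536.72):
Base rate for F-115 is $2.39/kg.
Duty = 1,268 × $2.39 = $3,030.52.

$3,030.52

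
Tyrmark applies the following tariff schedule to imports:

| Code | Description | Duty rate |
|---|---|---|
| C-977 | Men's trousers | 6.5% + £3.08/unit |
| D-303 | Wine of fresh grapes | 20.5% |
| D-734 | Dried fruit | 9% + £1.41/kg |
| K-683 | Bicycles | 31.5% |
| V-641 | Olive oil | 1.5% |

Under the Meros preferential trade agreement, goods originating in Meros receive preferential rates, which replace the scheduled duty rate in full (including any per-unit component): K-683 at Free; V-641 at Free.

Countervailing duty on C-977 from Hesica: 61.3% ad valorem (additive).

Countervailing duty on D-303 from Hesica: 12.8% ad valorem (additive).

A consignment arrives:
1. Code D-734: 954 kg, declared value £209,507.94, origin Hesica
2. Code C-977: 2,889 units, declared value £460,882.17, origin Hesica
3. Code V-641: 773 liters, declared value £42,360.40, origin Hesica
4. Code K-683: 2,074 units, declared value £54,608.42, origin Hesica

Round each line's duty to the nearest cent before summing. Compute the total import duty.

Line 1 (D-734, Hesica, 954 kg, £209,507.94):
Base rate for D-734 is 9% + £1.41/kg.
Duty = £209,507.94 × 9% + 954 × £1.41 = £20,200.85.
Line 2 (C-977, Hesica, 2,889 units, £460,882.17):
Base rate for C-977 is 6.5% + £3.08/unit.
Additional duty on C-977 from Hesica: +61.3%. Applied ad valorem rate: 6.5% + 61.3% = 67.8%.
Duty = £460,882.17 × 67.8% + 2,889 × £3.08 = £321,376.23.
Line 3 (V-641, Hesica, 773 liters, £42,360.40):
Base rate for V-641 is 1.5%.
V-641 has an FTA preferential rate, but origin Hesica is not Meros; base rate stands.
Duty = £42,360.40 × 1.5% = £635.41.
Line 4 (K-683, Hesica, 2,074 units, £54,608.42):
Base rate for K-683 is 31.5%.
K-683 has an FTA preferential rate, but origin Hesica is not Meros; base rate stands.
Duty = £54,608.42 × 31.5% = £17,201.65.
Total = £20,200.85 + £321,376.23 + £635.41 + £17,201.65 = £359,414.14.

£359,414.14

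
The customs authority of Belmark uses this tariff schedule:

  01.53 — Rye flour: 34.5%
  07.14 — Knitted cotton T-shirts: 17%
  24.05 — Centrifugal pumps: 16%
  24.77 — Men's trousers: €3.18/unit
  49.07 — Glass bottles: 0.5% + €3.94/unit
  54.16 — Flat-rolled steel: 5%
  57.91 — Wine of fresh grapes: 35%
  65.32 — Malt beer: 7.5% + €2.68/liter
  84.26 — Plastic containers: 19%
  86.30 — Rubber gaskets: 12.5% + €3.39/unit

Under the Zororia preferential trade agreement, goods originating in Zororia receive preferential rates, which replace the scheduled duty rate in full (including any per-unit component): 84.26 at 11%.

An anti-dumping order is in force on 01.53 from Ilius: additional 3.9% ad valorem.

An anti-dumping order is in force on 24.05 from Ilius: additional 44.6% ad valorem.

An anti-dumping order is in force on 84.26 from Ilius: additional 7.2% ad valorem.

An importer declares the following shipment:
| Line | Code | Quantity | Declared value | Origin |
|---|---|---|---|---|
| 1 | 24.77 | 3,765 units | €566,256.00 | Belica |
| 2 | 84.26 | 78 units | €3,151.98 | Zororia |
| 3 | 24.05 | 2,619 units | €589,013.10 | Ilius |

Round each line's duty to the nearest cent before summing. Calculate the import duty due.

€369,261.36

Line 1 (24.77, Belica, 3,765 units, €566,256.00):
Base rate for 24.77 is €3.18/unit.
Duty = 3,765 × €3.18 = €11,972.70.
Line 2 (84.26, Zororia, 78 units, €3,151.98):
Base rate for 84.26 is 19%.
Origin Zororia qualifies under the Belmark–Zororia agreement and 84.26 is covered: preferential rate 11% applies instead.
The additional-duty order on 84.26 targets Ilius, not Zororia; it does not apply.
Duty = €3,151.98 × 11% = €346.72.
Line 3 (24.05, Ilius, 2,619 units, €589,013.10):
Base rate for 24.05 is 16%.
Additional duty on 24.05 from Ilius: +44.6%. Applied ad valorem rate: 16% + 44.6% = 60.6%.
Duty = €589,013.10 × 60.6% = €356,941.94.
Total = €11,972.70 + €346.72 + €356,941.94 = €369,261.36.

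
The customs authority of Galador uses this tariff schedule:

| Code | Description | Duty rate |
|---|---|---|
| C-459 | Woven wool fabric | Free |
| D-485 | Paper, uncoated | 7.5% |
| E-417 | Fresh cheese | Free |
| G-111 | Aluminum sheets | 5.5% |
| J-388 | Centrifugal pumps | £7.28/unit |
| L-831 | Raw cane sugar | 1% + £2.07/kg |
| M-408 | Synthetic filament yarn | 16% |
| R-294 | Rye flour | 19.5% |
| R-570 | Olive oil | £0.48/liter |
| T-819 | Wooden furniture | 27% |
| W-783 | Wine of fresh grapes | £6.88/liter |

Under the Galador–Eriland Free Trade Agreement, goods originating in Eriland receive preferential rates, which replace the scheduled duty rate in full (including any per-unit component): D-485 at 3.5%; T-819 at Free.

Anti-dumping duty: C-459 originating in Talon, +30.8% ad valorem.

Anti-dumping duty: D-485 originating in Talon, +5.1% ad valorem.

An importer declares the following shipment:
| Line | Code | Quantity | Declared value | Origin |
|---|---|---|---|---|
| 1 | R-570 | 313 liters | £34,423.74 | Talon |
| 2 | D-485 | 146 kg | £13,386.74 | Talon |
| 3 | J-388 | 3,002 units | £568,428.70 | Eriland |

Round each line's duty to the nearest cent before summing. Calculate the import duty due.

Line 1 (R-570, Talon, 313 liters, £34,423.74):
Base rate for R-570 is £0.48/liter.
Duty = 313 × £0.48 = £150.24.
Line 2 (D-485, Talon, 146 kg, £13,386.74):
Base rate for D-485 is 7.5%.
D-485 has an FTA preferential rate, but origin Talon is not Eriland; base rate stands.
Additional duty on D-485 from Talon: +5.1%. Applied ad valorem rate: 7.5% + 5.1% = 12.6%.
Duty = £13,386.74 × 12.6% = £1,686.73.
Line 3 (J-388, Eriland, 3,002 units, £568,428.70):
Base rate for J-388 is £7.28/unit.
Origin Eriland is the FTA partner but J-388 is not on the preference list; base rate stands.
Duty = 3,002 × £7.28 = £21,854.56.
Total = £150.24 + £1,686.73 + £21,854.56 = £23,691.53.

£23,691.53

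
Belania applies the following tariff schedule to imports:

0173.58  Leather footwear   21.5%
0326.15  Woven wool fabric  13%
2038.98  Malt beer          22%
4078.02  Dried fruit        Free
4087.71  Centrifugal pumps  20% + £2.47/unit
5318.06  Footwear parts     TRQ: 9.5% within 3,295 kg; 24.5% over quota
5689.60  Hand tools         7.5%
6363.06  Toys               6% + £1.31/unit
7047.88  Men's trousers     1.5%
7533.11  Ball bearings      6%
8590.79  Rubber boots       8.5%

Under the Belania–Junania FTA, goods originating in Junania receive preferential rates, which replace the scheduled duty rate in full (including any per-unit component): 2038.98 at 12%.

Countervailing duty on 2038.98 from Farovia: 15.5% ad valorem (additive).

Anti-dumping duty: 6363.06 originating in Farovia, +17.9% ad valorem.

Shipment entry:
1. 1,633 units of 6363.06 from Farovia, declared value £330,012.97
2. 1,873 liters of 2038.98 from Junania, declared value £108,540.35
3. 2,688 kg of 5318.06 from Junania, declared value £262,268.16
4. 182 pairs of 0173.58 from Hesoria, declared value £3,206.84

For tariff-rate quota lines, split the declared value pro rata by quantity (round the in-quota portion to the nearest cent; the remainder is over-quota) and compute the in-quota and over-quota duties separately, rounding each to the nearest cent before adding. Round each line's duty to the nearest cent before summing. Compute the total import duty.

£119,642.12

Line 1 (6363.06, Farovia, 1,633 units, £330,012.97):
Base rate for 6363.06 is 6% + £1.31/unit.
Additional duty on 6363.06 from Farovia: +17.9%. Applied ad valorem rate: 6% + 17.9% = 23.9%.
Duty = £330,012.97 × 23.9% + 1,633 × £1.31 = £81,012.33.
Line 2 (2038.98, Junania, 1,873 liters, £108,540.35):
Base rate for 2038.98 is 22%.
Origin Junania qualifies under the Belania–Junania agreement and 2038.98 is covered: preferential rate 12% applies instead.
The additional-duty order on 2038.98 targets Farovia, not Junania; it does not apply.
Duty = £108,540.35 × 12% = £13,024.84.
Line 3 (5318.06, Junania, 2,688 kg, £262,268.16):
Code 5318.06 is under a tariff-rate quota (threshold 3,295 kg). Quantity 2,688 kg is within the quota, so the in-quota rate 9.5% applies to the full value.
Duty = £262,268.16 × 9.5% = £24,915.48.
Line 4 (0173.58, Hesoria, 182 pairs, £3,206.84):
Base rate for 0173.58 is 21.5%.
Duty = £3,206.84 × 21.5% = £689.47.
Total = £81,012.33 + £13,024.84 + £24,915.48 + £689.47 = £119,642.12.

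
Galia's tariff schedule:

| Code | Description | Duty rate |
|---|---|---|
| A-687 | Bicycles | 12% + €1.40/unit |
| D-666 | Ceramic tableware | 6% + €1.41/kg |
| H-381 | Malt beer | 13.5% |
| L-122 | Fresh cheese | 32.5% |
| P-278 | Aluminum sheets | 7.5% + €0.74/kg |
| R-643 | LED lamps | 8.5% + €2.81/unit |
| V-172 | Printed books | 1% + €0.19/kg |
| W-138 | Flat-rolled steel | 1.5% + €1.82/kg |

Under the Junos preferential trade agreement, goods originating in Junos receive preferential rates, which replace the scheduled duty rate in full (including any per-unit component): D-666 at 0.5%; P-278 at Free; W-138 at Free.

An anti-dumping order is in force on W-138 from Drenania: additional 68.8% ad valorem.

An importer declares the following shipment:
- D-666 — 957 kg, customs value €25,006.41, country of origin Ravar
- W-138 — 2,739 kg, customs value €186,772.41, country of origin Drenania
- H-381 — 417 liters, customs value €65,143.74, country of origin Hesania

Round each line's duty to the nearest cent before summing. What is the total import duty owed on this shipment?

Line 1 (D-666, Ravar, 957 kg, €25,006.41):
Base rate for D-666 is 6% + €1.41/kg.
D-666 has an FTA preferential rate, but origin Ravar is not Junos; base rate stands.
Duty = €25,006.41 × 6% + 957 × €1.41 = €2,849.75.
Line 2 (W-138, Drenania, 2,739 kg, €186,772.41):
Base rate for W-138 is 1.5% + €1.82/kg.
W-138 has an FTA preferential rate, but origin Drenania is not Junos; base rate stands.
Additional duty on W-138 from Drenania: +68.8%. Applied ad valorem rate: 1.5% + 68.8% = 70.3%.
Duty = €186,772.41 × 70.3% + 2,739 × €1.82 = €136,285.98.
Line 3 (H-381, Hesania, 417 liters, €65,143.74):
Base rate for H-381 is 13.5%.
Duty = €65,143.74 × 13.5% = €8,794.40.
Total = €2,849.75 + €136,285.98 + €8,794.40 = €147,930.13.

€147,930.13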